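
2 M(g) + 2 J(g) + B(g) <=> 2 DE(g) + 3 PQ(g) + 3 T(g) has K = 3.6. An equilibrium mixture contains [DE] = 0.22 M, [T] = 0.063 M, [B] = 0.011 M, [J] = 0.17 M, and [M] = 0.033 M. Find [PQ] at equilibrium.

At equilibrium, K = [DE]²·[PQ]³·[T]³ / ([M]²·[J]²·[B]) = 3.6.
(0.22)²·([PQ])³·(0.063)³ / ((0.033)²·(0.17)²·(0.011)) = 3.6
[PQ]³ = 0.103 ⇒ [PQ] = 0.47 M

[PQ] = 0.47 M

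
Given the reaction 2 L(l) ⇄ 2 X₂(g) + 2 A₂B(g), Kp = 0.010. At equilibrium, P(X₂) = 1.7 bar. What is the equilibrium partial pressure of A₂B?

P(A₂B) = 0.059 bar

(L is a pure liquid — omitted from Kp.)
At equilibrium, Kp = P(X₂)²·P(A₂B)² = 0.010.
(1.7)²·(P(A₂B))² = 0.010
P(A₂B)² = 0.00346 ⇒ P(A₂B) = 0.059 bar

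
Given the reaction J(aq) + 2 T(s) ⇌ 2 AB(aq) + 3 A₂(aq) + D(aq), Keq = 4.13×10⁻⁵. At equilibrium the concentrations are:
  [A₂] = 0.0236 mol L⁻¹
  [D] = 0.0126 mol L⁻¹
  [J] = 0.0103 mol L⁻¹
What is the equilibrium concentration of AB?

(T is a pure solid — omitted from Keq.)
At equilibrium, Keq = [AB]²·[A₂]³·[D] / [J] = 4.13×10⁻⁵.
([AB])²·(0.0236)³·(0.0126) / (0.0103) = 4.13×10⁻⁵
[AB]² = 2.57 ⇒ [AB] = 1.60 mol L⁻¹

[AB] = 1.60 mol L⁻¹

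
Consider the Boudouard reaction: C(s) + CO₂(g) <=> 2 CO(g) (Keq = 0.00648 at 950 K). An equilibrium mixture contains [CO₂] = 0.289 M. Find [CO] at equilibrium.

(C is a pure solid — omitted from Keq.)
At equilibrium, Keq = [CO]² / [CO₂] = 0.00648.
([CO])² / (0.289) = 0.00648
[CO]² = 0.00187 ⇒ [CO] = 0.0433 M

[CO] = 0.0433 M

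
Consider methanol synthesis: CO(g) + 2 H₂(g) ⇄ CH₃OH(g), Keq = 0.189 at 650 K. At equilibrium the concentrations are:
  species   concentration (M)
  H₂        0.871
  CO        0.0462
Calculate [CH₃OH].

[CH₃OH] = 0.00662 M

At equilibrium, Keq = [CH₃OH] / ([CO]·[H₂]²) = 0.189.
([CH₃OH]) / ((0.0462)·(0.871)²) = 0.189
[CH₃OH] = 0.00662 M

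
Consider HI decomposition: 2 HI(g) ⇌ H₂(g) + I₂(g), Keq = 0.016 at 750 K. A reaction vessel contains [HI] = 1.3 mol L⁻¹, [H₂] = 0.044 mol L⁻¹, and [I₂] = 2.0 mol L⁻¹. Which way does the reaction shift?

reverse (toward reactants)

Q = [H₂]·[I₂] / [HI]² = (0.044)·(2.0) / (1.3)² = 0.052
Q = 0.052 > Keq = 0.016, so the reverse reaction proceeds.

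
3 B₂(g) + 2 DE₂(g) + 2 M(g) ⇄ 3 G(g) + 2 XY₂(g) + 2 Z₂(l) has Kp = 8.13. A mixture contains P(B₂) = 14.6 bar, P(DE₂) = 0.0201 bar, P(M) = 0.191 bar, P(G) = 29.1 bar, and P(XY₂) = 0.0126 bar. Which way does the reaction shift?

(Z₂ is a pure liquid — omitted from Qp.)
Qp = P(G)³·P(XY₂)² / (P(B₂)³·P(DE₂)²·P(M)²) = (29.1)³·(0.0126)² / ((14.6)³·(0.0201)²·(0.191)²) = 85.3
Qp = 85.3 > Kp = 8.13, so the reverse reaction proceeds.

in the reverse direction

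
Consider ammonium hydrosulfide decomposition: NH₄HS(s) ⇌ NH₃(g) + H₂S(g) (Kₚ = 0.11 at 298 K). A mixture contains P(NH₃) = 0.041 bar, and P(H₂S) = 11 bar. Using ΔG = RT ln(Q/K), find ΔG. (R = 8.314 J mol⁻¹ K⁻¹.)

(NH₄HS is a pure solid — omitted from Qₚ.)
Qₚ = P(NH₃)·P(H₂S) = (0.041)·(11) = 0.451
ΔG = RT ln(Qₚ/Kₚ) = (8.314 J mol⁻¹ K⁻¹)(298 K) × ln(0.451/0.11)
   = (2.478 kJ/mol)(1.411) = 3.50 kJ/mol
ΔG > 0, so the forward reaction is non-spontaneous (proceeds in reverse).

ΔG = 3.50 kJ/mol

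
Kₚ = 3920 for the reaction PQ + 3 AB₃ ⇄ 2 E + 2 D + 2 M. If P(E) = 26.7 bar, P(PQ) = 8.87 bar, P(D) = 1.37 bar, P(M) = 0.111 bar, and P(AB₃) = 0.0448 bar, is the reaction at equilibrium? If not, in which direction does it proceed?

in the reverse direction

Qₚ = P(E)²·P(D)²·P(M)² / (P(PQ)·P(AB₃)³) = (26.7)²·(1.37)²·(0.111)² / ((8.87)·(0.0448)³) = 20700
Qₚ = 20700 > Kₚ = 3920, so the reverse reaction proceeds.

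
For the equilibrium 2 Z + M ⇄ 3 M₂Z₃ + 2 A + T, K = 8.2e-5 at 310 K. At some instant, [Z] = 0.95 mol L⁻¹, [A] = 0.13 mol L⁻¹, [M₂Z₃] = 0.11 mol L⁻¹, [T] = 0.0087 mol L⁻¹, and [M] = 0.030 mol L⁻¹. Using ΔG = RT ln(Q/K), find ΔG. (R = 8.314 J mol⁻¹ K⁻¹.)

Q = [M₂Z₃]³·[A]²·[T] / ([Z]²·[M]) = (0.11)³·(0.13)²·(0.0087) / ((0.95)²·(0.030)) = 7.23e-6
ΔG = RT ln(Q/K) = (8.314 J mol⁻¹ K⁻¹)(310 K) × ln(7.23e-6/8.2e-5)
   = (2.577 kJ/mol)(-2.428) = -6.26 kJ/mol
ΔG < 0, so the forward reaction is spontaneous (proceeds forward).

ΔG = -6.26 kJ/mol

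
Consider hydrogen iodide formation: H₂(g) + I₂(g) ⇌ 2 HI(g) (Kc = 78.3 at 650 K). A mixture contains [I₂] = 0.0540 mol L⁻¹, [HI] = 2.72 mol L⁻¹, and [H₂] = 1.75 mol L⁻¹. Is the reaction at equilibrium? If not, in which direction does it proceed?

neither direction; the system is at equilibrium

Qc = [HI]² / ([H₂]·[I₂]) = (2.72)² / ((1.75)·(0.0540)) = 78.3
Qc = 78.3 = Kc, so the system is already at equilibrium.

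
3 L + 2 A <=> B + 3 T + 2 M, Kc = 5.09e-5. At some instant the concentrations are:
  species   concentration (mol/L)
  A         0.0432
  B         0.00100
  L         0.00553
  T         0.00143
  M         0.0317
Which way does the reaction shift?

Qc = [B]·[T]³·[M]² / ([L]³·[A]²) = (0.00100)·(0.00143)³·(0.0317)² / ((0.00553)³·(0.0432)²) = 9.31e-6
Qc = 9.31e-6 < Kc = 5.09e-5, so the forward reaction proceeds.

in the forward direction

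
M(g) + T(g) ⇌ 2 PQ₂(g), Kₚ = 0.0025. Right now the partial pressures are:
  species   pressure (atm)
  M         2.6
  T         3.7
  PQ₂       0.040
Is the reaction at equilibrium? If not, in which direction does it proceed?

toward products

Qₚ = P(PQ₂)² / (P(M)·P(T)) = (0.040)² / ((2.6)·(3.7)) = 1.7×10⁻⁴
Qₚ = 1.7×10⁻⁴ < Kₚ = 0.0025, so the forward reaction proceeds.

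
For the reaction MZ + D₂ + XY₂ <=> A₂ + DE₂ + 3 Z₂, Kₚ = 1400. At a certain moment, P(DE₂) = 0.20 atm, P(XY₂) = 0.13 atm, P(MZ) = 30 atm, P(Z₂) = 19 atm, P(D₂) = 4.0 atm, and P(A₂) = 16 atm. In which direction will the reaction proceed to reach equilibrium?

at equilibrium

Qₚ = P(A₂)·P(DE₂)·P(Z₂)³ / (P(MZ)·P(D₂)·P(XY₂)) = (16)·(0.20)·(19)³ / ((30)·(4.0)·(0.13)) = 1400
Qₚ = 1400 = Kₚ, so the system is already at equilibrium.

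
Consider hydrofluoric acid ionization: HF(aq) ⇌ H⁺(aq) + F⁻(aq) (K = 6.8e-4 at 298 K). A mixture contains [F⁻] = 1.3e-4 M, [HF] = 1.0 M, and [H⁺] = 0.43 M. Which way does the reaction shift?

Q = [H⁺]·[F⁻] / [HF] = (0.43)·(1.3e-4) / (1.0) = 5.6e-5
Q = 5.6e-5 < K = 6.8e-4, so the forward reaction proceeds.

in the forward direction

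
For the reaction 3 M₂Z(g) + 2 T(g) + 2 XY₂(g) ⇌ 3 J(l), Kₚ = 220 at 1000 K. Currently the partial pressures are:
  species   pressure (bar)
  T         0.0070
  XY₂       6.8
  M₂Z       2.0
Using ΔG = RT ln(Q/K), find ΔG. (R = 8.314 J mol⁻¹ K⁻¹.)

(J is a pure liquid — omitted from Qₚ.)
Qₚ = 1 / (P(M₂Z)³·P(T)²·P(XY₂)²) = 1 / ((2.0)³·(0.0070)²·(6.8)²) = 55.2
ΔG = RT ln(Qₚ/Kₚ) = (8.314 J mol⁻¹ K⁻¹)(1000 K) × ln(55.2/220)
   = (8.314 kJ/mol)(-1.383) = -11.5 kJ/mol
ΔG < 0, so the forward reaction is spontaneous (proceeds forward).

ΔG = -11.5 kJ/mol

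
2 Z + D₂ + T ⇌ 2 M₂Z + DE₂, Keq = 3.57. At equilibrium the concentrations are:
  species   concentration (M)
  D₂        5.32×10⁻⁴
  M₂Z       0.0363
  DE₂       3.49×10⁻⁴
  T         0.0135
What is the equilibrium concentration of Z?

[Z] = 0.134 M

At equilibrium, Keq = [M₂Z]²·[DE₂] / ([Z]²·[D₂]·[T]) = 3.57.
(0.0363)²·(3.49×10⁻⁴) / (([Z])²·(5.32×10⁻⁴)·(0.0135)) = 3.57
[Z]² = 0.0179 ⇒ [Z] = 0.134 M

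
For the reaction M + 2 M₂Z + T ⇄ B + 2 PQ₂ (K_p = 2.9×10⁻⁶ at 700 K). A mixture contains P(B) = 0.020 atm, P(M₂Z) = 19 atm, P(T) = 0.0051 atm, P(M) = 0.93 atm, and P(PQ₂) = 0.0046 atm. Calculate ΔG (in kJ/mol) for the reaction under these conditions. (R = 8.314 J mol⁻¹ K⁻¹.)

ΔG = -14.3 kJ/mol

Q_p = P(B)·P(PQ₂)² / (P(M)·P(M₂Z)²·P(T)) = (0.020)·(0.0046)² / ((0.93)·(19)²·(0.0051)) = 2.47×10⁻⁷
ΔG = RT ln(Q_p/K_p) = (8.314 J mol⁻¹ K⁻¹)(700 K) × ln(2.47×10⁻⁷/2.9×10⁻⁶)
   = (5.820 kJ/mol)(-2.463) = -14.3 kJ/mol
ΔG < 0, so the forward reaction is spontaneous (proceeds forward).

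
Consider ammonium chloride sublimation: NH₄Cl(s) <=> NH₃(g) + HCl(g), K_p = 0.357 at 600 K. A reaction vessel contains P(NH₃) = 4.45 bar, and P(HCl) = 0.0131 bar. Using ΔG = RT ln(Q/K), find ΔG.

(NH₄Cl is a pure solid — omitted from Q_p.)
Q_p = P(NH₃)·P(HCl) = (4.45)·(0.0131) = 0.0583
ΔG = RT ln(Q_p/K_p) = (8.314 J mol⁻¹ K⁻¹)(600 K) × ln(0.0583/0.357)
   = (4.988 kJ/mol)(-1.812) = -9.04 kJ/mol
ΔG < 0, so the forward reaction is spontaneous (proceeds forward).

ΔG = -9.04 kJ/mol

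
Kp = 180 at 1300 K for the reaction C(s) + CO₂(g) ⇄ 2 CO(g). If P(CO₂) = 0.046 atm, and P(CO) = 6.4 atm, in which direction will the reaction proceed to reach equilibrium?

in the reverse direction

(C is a pure solid — omitted from Qp.)
Qp = P(CO)² / P(CO₂) = (6.4)² / (0.046) = 890
Qp = 890 > Kp = 180, so the reverse reaction proceeds.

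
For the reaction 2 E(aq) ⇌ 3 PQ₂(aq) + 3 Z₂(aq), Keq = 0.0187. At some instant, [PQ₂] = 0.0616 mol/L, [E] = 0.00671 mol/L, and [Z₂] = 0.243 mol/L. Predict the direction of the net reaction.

Q = [PQ₂]³·[Z₂]³ / [E]² = (0.0616)³·(0.243)³ / (0.00671)² = 0.0745
Q = 0.0745 > Keq = 0.0187, so the reverse reaction proceeds.

reverse (toward reactants)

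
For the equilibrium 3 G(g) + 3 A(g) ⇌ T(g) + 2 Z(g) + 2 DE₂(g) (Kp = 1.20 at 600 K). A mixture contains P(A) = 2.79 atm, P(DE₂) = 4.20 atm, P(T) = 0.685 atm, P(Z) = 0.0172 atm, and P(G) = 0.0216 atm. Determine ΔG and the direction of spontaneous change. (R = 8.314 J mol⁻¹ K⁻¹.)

ΔG = 13.0 kJ/mol; the forward reaction is non-spontaneous

Qp = P(T)·P(Z)²·P(DE₂)² / (P(G)³·P(A)³) = (0.685)·(0.0172)²·(4.20)² / ((0.0216)³·(2.79)³) = 16.3
ΔG = RT ln(Qp/Kp) = (8.314 J mol⁻¹ K⁻¹)(600 K) × ln(16.3/1.20)
   = (4.988 kJ/mol)(2.609) = 13.0 kJ/mol
ΔG > 0, so the forward reaction is non-spontaneous (proceeds in reverse).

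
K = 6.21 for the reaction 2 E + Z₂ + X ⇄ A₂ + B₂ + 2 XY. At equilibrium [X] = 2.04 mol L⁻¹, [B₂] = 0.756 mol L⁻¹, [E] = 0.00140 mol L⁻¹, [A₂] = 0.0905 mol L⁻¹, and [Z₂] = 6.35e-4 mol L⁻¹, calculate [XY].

At equilibrium, K = [A₂]·[B₂]·[XY]² / ([E]²·[Z₂]·[X]) = 6.21.
(0.0905)·(0.756)·([XY])² / ((0.00140)²·(6.35e-4)·(2.04)) = 6.21
[XY]² = 2.30e-7 ⇒ [XY] = 4.80e-4 mol L⁻¹

[XY] = 4.80e-4 mol L⁻¹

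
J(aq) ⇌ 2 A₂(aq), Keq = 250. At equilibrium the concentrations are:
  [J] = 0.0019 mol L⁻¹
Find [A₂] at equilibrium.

[A₂] = 0.69 mol L⁻¹

At equilibrium, Keq = [A₂]² / [J] = 250.
([A₂])² / (0.0019) = 250
[A₂]² = 0.475 ⇒ [A₂] = 0.69 mol L⁻¹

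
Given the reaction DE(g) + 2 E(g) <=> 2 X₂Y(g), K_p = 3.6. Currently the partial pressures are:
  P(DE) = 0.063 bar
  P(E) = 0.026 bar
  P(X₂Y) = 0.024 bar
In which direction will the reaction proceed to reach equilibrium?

Q_p = P(X₂Y)² / (P(DE)·P(E)²) = (0.024)² / ((0.063)·(0.026)²) = 14
Q_p = 14 > K_p = 3.6, so the reverse reaction proceeds.

reverse (toward reactants)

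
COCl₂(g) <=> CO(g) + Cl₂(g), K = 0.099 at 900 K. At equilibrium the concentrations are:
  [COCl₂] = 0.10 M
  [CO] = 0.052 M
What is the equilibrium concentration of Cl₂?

[Cl₂] = 0.19 M

At equilibrium, K = [CO]·[Cl₂] / [COCl₂] = 0.099.
(0.052)·([Cl₂]) / (0.10) = 0.099
[Cl₂] = 0.190 = 0.19 M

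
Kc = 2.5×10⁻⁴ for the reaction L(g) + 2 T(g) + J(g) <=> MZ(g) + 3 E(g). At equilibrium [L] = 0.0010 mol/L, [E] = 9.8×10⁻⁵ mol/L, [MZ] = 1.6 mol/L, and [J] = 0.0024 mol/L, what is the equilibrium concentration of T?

[T] = 0.050 mol/L

At equilibrium, Kc = [MZ]·[E]³ / ([L]·[T]²·[J]) = 2.5×10⁻⁴.
(1.6)·(9.8×10⁻⁵)³ / ((0.0010)·([T])²·(0.0024)) = 2.5×10⁻⁴
[T]² = 0.00251 ⇒ [T] = 0.050 mol/L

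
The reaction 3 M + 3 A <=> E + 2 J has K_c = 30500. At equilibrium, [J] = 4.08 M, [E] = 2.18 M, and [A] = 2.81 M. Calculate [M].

At equilibrium, K_c = [E]·[J]² / ([M]³·[A]³) = 30500.
(2.18)·(4.08)² / (([M])³·(2.81)³) = 30500
[M]³ = 5.36e-5 ⇒ [M] = 0.0377 M

[M] = 0.0377 M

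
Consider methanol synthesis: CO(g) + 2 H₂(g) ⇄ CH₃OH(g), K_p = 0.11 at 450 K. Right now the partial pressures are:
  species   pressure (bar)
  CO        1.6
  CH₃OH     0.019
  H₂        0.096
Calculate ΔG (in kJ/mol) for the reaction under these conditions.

Q_p = P(CH₃OH) / (P(CO)·P(H₂)²) = (0.019) / ((1.6)·(0.096)²) = 1.29
ΔG = RT ln(Q_p/K_p) = (8.314 J mol⁻¹ K⁻¹)(450 K) × ln(1.29/0.11)
   = (3.741 kJ/mol)(2.462) = 9.21 kJ/mol
ΔG > 0, so the forward reaction is non-spontaneous (proceeds in reverse).

ΔG = 9.21 kJ/mol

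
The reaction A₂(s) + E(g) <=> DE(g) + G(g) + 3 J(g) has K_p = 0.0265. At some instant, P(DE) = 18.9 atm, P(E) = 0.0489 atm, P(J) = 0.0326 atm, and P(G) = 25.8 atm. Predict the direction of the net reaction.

(A₂ is a pure solid — omitted from Q_p.)
Q_p = P(DE)·P(G)·P(J)³ / P(E) = (18.9)·(25.8)·(0.0326)³ / (0.0489) = 0.345
Q_p = 0.345 > K_p = 0.0265, so the reverse reaction proceeds.

in the reverse direction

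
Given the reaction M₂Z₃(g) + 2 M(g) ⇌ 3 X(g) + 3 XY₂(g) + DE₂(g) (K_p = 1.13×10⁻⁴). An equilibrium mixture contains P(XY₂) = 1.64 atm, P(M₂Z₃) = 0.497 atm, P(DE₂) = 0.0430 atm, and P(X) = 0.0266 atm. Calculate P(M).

At equilibrium, K_p = P(X)³·P(XY₂)³·P(DE₂) / (P(M₂Z₃)·P(M)²) = 1.13×10⁻⁴.
(0.0266)³·(1.64)³·(0.0430) / ((0.497)·(P(M))²) = 1.13×10⁻⁴
P(M)² = 0.0636 ⇒ P(M) = 0.252 atm

P(M) = 0.252 atm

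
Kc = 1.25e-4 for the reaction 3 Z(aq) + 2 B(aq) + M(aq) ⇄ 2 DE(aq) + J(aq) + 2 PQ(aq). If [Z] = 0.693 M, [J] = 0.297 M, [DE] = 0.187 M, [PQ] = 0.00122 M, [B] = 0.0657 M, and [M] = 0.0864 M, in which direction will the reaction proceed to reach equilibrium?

at equilibrium

Qc = [DE]²·[J]·[PQ]² / ([Z]³·[B]²·[M]) = (0.187)²·(0.297)·(0.00122)² / ((0.693)³·(0.0657)²·(0.0864)) = 1.25e-4
Qc = 1.25e-4 = Kc, so the system is already at equilibrium.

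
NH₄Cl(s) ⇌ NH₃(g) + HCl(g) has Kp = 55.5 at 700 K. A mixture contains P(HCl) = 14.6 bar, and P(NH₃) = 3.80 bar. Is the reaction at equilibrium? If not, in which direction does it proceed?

no net change (already at equilibrium)

(NH₄Cl is a pure solid — omitted from Qp.)
Qp = P(NH₃)·P(HCl) = (3.80)·(14.6) = 55.5
Qp = 55.5 = Kp, so the system is already at equilibrium.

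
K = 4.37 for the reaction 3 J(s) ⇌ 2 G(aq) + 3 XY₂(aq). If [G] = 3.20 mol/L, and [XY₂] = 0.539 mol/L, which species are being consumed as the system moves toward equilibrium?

(J is a pure solid — omitted from Q.)
Q = [G]²·[XY₂]³ = (3.20)²·(0.539)³ = 1.60
Q = 1.60 < K = 4.37: net forward reaction.

J (reactants)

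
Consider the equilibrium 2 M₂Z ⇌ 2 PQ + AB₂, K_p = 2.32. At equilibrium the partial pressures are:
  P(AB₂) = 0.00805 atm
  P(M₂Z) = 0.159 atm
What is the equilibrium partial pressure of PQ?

P(PQ) = 2.70 atm

At equilibrium, K_p = P(PQ)²·P(AB₂) / P(M₂Z)² = 2.32.
(P(PQ))²·(0.00805) / (0.159)² = 2.32
P(PQ)² = 7.29 ⇒ P(PQ) = 2.70 atm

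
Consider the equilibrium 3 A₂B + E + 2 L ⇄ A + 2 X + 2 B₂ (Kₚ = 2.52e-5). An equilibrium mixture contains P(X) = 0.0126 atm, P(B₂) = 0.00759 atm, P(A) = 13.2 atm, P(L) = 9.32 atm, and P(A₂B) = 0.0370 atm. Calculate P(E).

At equilibrium, Kₚ = P(A)·P(X)²·P(B₂)² / (P(A₂B)³·P(E)·P(L)²) = 2.52e-5.
(13.2)·(0.0126)²·(0.00759)² / ((0.0370)³·(P(E))·(9.32)²) = 2.52e-5
P(E) = 1.09 atm

P(E) = 1.09 atm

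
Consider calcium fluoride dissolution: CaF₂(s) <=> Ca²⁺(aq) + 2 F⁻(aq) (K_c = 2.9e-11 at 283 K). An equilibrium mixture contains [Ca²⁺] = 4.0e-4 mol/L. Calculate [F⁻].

[F⁻] = 2.7e-4 mol/L

(CaF₂ is a pure solid — omitted from K_c.)
At equilibrium, K_c = [Ca²⁺]·[F⁻]² = 2.9e-11.
(4.0e-4)·([F⁻])² = 2.9e-11
[F⁻]² = 7.25e-8 ⇒ [F⁻] = 2.7e-4 mol/L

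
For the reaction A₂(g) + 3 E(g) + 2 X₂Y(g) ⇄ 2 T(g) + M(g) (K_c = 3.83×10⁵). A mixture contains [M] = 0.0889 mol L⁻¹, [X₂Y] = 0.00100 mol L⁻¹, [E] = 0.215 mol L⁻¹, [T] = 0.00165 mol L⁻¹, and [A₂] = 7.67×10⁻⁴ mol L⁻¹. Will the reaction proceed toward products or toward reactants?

Q_c = [T]²·[M] / ([A₂]·[E]³·[X₂Y]²) = (0.00165)²·(0.0889) / ((7.67×10⁻⁴)·(0.215)³·(0.00100)²) = 31800
Q_c = 31800 < K_c = 3.83×10⁵, so the forward reaction proceeds.

in the forward direction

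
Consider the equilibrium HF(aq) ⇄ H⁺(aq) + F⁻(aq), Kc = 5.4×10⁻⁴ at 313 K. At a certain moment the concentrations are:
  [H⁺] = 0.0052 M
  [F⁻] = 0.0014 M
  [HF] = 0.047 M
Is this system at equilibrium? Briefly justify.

Qc = [H⁺]·[F⁻] / [HF] = (0.0052)·(0.0014) / (0.047) = 1.5×10⁻⁴
Qc = 1.5×10⁻⁴ < Kc = 5.4×10⁻⁴: net forward reaction.

no; Q < K, reaction proceeds forward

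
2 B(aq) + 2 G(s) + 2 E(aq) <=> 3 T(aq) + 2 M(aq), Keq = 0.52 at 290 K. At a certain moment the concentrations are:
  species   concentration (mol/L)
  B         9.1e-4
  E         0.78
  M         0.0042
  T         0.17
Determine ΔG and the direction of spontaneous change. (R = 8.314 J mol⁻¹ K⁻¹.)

ΔG = -2.67 kJ/mol; the forward reaction is spontaneous

(G is a pure solid — omitted from Q.)
Q = [T]³·[M]² / ([B]²·[E]²) = (0.17)³·(0.0042)² / ((9.1e-4)²·(0.78)²) = 0.172
ΔG = RT ln(Q/Keq) = (8.314 J mol⁻¹ K⁻¹)(290 K) × ln(0.172/0.52)
   = (2.411 kJ/mol)(-1.106) = -2.67 kJ/mol
ΔG < 0, so the forward reaction is spontaneous (proceeds forward).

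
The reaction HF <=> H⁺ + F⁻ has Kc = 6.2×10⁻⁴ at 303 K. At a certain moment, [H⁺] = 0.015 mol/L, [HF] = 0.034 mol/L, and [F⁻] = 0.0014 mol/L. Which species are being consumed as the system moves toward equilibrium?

none (at equilibrium)

Qc = [H⁺]·[F⁻] / [HF] = (0.015)·(0.0014) / (0.034) = 6.2×10⁻⁴
Qc = 6.2×10⁻⁴ = Kc; the system is at equilibrium.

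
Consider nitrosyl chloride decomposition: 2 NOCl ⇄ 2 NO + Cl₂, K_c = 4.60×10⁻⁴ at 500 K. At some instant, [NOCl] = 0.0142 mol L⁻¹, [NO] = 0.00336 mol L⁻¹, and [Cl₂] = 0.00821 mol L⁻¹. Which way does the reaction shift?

neither direction; the system is at equilibrium

Q_c = [NO]²·[Cl₂] / [NOCl]² = (0.00336)²·(0.00821) / (0.0142)² = 4.60×10⁻⁴
Q_c = 4.60×10⁻⁴ = K_c, so the system is already at equilibrium.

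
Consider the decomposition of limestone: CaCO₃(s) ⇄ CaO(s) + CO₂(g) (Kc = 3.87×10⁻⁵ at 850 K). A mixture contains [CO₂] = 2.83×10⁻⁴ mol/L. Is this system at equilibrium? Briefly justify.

no; Q > K, reaction proceeds in reverse

(CaCO₃, CaO are pure solids — omitted from Qc.)
Qc = [CO₂] = 2.83×10⁻⁴
Qc = 2.83×10⁻⁴ > Kc = 3.87×10⁻⁵: net reverse reaction.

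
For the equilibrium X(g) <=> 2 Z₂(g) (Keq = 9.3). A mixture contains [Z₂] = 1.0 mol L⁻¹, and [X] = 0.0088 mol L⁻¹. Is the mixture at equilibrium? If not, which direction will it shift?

no; Q > K, reaction proceeds in reverse

Q = [Z₂]² / [X] = (1.0)² / (0.0088) = 110
Q = 110 > Keq = 9.3: net reverse reaction.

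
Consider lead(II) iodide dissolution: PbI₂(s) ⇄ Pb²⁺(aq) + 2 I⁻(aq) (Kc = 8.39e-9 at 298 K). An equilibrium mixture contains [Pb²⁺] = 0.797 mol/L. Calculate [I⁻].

(PbI₂ is a pure solid — omitted from Kc.)
At equilibrium, Kc = [Pb²⁺]·[I⁻]² = 8.39e-9.
(0.797)·([I⁻])² = 8.39e-9
[I⁻]² = 1.05e-8 ⇒ [I⁻] = 1.03e-4 mol/L

[I⁻] = 1.03e-4 mol/L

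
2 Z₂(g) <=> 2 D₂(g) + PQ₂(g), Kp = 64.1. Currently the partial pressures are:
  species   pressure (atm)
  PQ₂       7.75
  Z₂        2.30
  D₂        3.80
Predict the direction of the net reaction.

Qp = P(D₂)²·P(PQ₂) / P(Z₂)² = (3.80)²·(7.75) / (2.30)² = 21.2
Qp = 21.2 < Kp = 64.1, so the forward reaction proceeds.

toward products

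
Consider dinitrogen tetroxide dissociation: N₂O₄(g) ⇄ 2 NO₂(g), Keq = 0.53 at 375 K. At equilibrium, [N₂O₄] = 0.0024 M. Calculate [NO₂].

[NO₂] = 0.036 M

At equilibrium, Keq = [NO₂]² / [N₂O₄] = 0.53.
([NO₂])² / (0.0024) = 0.53
[NO₂]² = 0.00127 ⇒ [NO₂] = 0.036 M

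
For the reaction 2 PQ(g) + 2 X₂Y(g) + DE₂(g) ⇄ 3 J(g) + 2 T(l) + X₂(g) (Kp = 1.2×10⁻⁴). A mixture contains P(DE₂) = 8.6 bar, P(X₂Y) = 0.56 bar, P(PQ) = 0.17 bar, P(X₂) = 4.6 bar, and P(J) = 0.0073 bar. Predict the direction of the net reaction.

(T is a pure liquid — omitted from Qp.)
Qp = P(J)³·P(X₂) / (P(PQ)²·P(X₂Y)²·P(DE₂)) = (0.0073)³·(4.6) / ((0.17)²·(0.56)²·(8.6)) = 2.3×10⁻⁵
Qp = 2.3×10⁻⁵ < Kp = 1.2×10⁻⁴, so the forward reaction proceeds.

forward (toward products)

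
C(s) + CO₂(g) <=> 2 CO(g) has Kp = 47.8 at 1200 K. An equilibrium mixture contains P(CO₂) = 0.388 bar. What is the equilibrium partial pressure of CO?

P(CO) = 4.31 bar

(C is a pure solid — omitted from Kp.)
At equilibrium, Kp = P(CO)² / P(CO₂) = 47.8.
(P(CO))² / (0.388) = 47.8
P(CO)² = 18.5 ⇒ P(CO) = 4.31 bar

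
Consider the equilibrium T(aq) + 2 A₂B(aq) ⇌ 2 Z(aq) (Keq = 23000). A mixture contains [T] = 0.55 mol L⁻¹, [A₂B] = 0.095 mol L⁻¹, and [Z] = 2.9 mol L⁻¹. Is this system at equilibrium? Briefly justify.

no; Q < K, reaction proceeds forward

Q = [Z]² / ([T]·[A₂B]²) = (2.9)² / ((0.55)·(0.095)²) = 1700
Q = 1700 < Keq = 23000: net forward reaction.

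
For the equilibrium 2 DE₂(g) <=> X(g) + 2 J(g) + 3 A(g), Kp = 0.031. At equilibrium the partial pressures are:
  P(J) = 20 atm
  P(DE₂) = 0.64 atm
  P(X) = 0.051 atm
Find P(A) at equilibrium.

At equilibrium, Kp = P(X)·P(J)²·P(A)³ / P(DE₂)² = 0.031.
(0.051)·(20)²·(P(A))³ / (0.64)² = 0.031
P(A)³ = 6.22×10⁻⁴ ⇒ P(A) = 0.085 atm

P(A) = 0.085 atm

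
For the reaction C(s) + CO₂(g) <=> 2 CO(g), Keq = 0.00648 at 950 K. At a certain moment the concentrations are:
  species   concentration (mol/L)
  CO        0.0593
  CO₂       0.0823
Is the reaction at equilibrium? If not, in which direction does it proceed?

to the left

(C is a pure solid — omitted from Q.)
Q = [CO]² / [CO₂] = (0.0593)² / (0.0823) = 0.0427
Q = 0.0427 > Keq = 0.00648, so the reverse reaction proceeds.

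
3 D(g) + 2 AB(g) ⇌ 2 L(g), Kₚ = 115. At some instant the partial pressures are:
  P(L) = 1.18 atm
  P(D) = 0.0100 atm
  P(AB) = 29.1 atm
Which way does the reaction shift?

toward reactants

Qₚ = P(L)² / (P(D)³·P(AB)²) = (1.18)² / ((0.0100)³·(29.1)²) = 1640
Qₚ = 1640 > Kₚ = 115, so the reverse reaction proceeds.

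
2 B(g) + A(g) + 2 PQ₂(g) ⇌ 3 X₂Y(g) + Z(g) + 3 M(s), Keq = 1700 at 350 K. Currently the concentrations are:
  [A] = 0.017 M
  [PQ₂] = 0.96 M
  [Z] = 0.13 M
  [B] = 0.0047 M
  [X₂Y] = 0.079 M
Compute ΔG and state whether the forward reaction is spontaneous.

ΔG = -6.45 kJ/mol; the forward reaction is spontaneous

(M is a pure solid — omitted from Q.)
Q = [X₂Y]³·[Z] / ([B]²·[A]·[PQ₂]²) = (0.079)³·(0.13) / ((0.0047)²·(0.017)·(0.96)²) = 185
ΔG = RT ln(Q/Keq) = (8.314 J mol⁻¹ K⁻¹)(350 K) × ln(185/1700)
   = (2.910 kJ/mol)(-2.218) = -6.45 kJ/mol
ΔG < 0, so the forward reaction is spontaneous (proceeds forward).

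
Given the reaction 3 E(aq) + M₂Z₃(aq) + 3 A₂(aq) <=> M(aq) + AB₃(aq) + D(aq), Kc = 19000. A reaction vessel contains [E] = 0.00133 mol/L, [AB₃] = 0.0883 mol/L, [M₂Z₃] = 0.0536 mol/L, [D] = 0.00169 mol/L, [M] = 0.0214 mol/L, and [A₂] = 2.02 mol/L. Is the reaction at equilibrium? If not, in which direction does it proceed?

toward products

Qc = [M]·[AB₃]·[D] / ([E]³·[M₂Z₃]·[A₂]³) = (0.0214)·(0.0883)·(0.00169) / ((0.00133)³·(0.0536)·(2.02)³) = 3070
Qc = 3070 < Kc = 19000, so the forward reaction proceeds.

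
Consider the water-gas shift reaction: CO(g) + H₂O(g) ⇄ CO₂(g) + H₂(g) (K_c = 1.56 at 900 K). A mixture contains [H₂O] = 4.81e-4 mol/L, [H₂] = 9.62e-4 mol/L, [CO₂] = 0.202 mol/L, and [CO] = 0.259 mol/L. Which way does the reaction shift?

Q_c = [CO₂]·[H₂] / ([CO]·[H₂O]) = (0.202)·(9.62e-4) / ((0.259)·(4.81e-4)) = 1.56
Q_c = 1.56 = K_c, so the system is already at equilibrium.

at equilibrium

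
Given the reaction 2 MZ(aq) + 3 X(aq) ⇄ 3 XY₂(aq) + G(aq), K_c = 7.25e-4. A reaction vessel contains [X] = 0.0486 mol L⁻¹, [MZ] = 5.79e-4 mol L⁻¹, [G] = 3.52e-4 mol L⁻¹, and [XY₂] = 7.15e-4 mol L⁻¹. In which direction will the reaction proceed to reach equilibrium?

reverse (toward reactants)

Q_c = [XY₂]³·[G] / ([MZ]²·[X]³) = (7.15e-4)³·(3.52e-4) / ((5.79e-4)²·(0.0486)³) = 0.00334
Q_c = 0.00334 > K_c = 7.25e-4, so the reverse reaction proceeds.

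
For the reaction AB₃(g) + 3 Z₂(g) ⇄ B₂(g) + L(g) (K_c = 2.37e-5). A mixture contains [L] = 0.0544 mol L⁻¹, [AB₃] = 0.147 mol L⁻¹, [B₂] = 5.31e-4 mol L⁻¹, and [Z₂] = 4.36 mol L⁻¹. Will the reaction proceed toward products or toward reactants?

Q_c = [B₂]·[L] / ([AB₃]·[Z₂]³) = (5.31e-4)·(0.0544) / ((0.147)·(4.36)³) = 2.37e-6
Q_c = 2.37e-6 < K_c = 2.37e-5, so the forward reaction proceeds.

to the right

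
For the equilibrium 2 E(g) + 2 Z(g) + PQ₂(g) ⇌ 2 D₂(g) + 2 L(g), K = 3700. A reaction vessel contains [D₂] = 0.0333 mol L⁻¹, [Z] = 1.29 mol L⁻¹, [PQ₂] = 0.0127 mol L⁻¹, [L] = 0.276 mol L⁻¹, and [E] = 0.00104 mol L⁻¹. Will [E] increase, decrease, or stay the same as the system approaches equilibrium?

stay the same

Q = [D₂]²·[L]² / ([E]²·[Z]²·[PQ₂]) = (0.0333)²·(0.276)² / ((0.00104)²·(1.29)²·(0.0127)) = 3700
Q = 3700 = K; the system is at equilibrium.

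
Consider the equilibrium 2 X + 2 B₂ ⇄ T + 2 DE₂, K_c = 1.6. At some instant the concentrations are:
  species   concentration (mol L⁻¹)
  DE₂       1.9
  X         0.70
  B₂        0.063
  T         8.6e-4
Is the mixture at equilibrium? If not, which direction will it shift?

yes, at equilibrium

Q_c = [T]·[DE₂]² / ([X]²·[B₂]²) = (8.6e-4)·(1.9)² / ((0.70)²·(0.063)²) = 1.6
Q_c = 1.6 = K_c; the system is at equilibrium.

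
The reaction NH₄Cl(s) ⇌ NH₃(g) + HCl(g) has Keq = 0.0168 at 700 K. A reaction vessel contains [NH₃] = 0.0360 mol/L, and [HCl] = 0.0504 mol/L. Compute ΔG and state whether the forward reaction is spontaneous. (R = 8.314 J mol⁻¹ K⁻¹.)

ΔG = -13.0 kJ/mol; the forward reaction is spontaneous

(NH₄Cl is a pure solid — omitted from Q.)
Q = [NH₃]·[HCl] = (0.0360)·(0.0504) = 0.00181
ΔG = RT ln(Q/Keq) = (8.314 J mol⁻¹ K⁻¹)(700 K) × ln(0.00181/0.0168)
   = (5.820 kJ/mol)(-2.228) = -13.0 kJ/mol
ΔG < 0, so the forward reaction is spontaneous (proceeds forward).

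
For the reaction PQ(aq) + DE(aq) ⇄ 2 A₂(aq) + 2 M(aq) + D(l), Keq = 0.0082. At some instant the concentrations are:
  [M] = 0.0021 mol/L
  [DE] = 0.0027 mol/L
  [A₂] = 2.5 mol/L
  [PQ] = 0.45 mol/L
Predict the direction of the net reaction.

in the reverse direction

(D is a pure liquid — omitted from Q.)
Q = [A₂]²·[M]² / ([PQ]·[DE]) = (2.5)²·(0.0021)² / ((0.45)·(0.0027)) = 0.023
Q = 0.023 > Keq = 0.0082, so the reverse reaction proceeds.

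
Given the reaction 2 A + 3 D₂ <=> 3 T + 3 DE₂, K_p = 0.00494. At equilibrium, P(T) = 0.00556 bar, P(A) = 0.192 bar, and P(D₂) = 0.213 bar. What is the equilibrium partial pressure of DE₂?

P(DE₂) = 2.17 bar

At equilibrium, K_p = P(T)³·P(DE₂)³ / (P(A)²·P(D₂)³) = 0.00494.
(0.00556)³·(P(DE₂))³ / ((0.192)²·(0.213)³) = 0.00494
P(DE₂)³ = 10.2 ⇒ P(DE₂) = 2.17 bar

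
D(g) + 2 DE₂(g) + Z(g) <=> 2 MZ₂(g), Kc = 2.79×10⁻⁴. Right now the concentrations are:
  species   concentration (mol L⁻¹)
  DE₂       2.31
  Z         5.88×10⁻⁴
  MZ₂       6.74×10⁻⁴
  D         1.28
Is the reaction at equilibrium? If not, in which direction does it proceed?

Qc = [MZ₂]² / ([D]·[DE₂]²·[Z]) = (6.74×10⁻⁴)² / ((1.28)·(2.31)²·(5.88×10⁻⁴)) = 1.13×10⁻⁴
Qc = 1.13×10⁻⁴ < Kc = 2.79×10⁻⁴, so the forward reaction proceeds.

to the right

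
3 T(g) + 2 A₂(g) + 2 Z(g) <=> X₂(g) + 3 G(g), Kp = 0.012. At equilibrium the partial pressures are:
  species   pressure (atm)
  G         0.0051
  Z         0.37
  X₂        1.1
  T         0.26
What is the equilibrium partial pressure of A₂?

P(A₂) = 0.071 atm

At equilibrium, Kp = P(X₂)·P(G)³ / (P(T)³·P(A₂)²·P(Z)²) = 0.012.
(1.1)·(0.0051)³ / ((0.26)³·(P(A₂))²·(0.37)²) = 0.012
P(A₂)² = 0.00505 ⇒ P(A₂) = 0.071 atm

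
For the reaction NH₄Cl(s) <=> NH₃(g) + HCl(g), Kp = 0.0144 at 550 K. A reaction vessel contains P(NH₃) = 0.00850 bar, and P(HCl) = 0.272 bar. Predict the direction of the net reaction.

toward products

(NH₄Cl is a pure solid — omitted from Qp.)
Qp = P(NH₃)·P(HCl) = (0.00850)·(0.272) = 0.00231
Qp = 0.00231 < Kp = 0.0144, so the forward reaction proceeds.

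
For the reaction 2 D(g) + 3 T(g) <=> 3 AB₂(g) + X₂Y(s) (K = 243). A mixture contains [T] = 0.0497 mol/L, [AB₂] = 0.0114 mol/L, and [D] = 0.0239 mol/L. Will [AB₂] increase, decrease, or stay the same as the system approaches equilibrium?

(X₂Y is a pure solid — omitted from Q.)
Q = [AB₂]³ / ([D]²·[T]³) = (0.0114)³ / ((0.0239)²·(0.0497)³) = 21.1
Q = 21.1 < K = 243: net forward reaction.
AB₂ is a product, so it increases.

increase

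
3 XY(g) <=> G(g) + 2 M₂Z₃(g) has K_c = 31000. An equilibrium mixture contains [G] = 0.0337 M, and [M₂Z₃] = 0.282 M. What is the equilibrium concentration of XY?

At equilibrium, K_c = [G]·[M₂Z₃]² / [XY]³ = 31000.
(0.0337)·(0.282)² / ([XY])³ = 31000
[XY]³ = 8.65e-8 ⇒ [XY] = 0.00442 M

[XY] = 0.00442 M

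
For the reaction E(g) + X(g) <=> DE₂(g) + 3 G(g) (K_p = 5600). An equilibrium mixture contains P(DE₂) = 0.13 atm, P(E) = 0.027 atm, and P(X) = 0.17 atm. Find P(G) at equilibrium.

P(G) = 5.8 atm

At equilibrium, K_p = P(DE₂)·P(G)³ / (P(E)·P(X)) = 5600.
(0.13)·(P(G))³ / ((0.027)·(0.17)) = 5600
P(G)³ = 198 ⇒ P(G) = 5.8 atm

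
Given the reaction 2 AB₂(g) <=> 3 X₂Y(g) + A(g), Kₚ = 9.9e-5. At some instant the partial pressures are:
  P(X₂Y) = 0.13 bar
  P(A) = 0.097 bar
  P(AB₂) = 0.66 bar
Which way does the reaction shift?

Qₚ = P(X₂Y)³·P(A) / P(AB₂)² = (0.13)³·(0.097) / (0.66)² = 4.9e-4
Qₚ = 4.9e-4 > Kₚ = 9.9e-5, so the reverse reaction proceeds.

toward reactants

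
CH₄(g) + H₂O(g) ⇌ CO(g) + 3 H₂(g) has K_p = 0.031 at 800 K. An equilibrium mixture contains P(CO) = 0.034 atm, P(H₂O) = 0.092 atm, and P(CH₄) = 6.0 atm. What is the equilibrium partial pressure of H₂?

At equilibrium, K_p = P(CO)·P(H₂)³ / (P(CH₄)·P(H₂O)) = 0.031.
(0.034)·(P(H₂))³ / ((6.0)·(0.092)) = 0.031
P(H₂)³ = 0.503 ⇒ P(H₂) = 0.80 atm

P(H₂) = 0.80 atm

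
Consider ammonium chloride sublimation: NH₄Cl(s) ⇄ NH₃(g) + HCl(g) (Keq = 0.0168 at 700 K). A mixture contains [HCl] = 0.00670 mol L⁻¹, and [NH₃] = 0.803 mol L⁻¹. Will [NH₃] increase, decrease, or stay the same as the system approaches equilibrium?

increase

(NH₄Cl is a pure solid — omitted from Q.)
Q = [NH₃]·[HCl] = (0.803)·(0.00670) = 0.00538
Q = 0.00538 < Keq = 0.0168: net forward reaction.
NH₃ is a product, so it increases.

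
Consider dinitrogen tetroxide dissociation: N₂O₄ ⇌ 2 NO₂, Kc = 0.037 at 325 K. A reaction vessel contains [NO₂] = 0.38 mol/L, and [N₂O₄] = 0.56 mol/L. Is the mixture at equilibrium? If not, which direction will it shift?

Qc = [NO₂]² / [N₂O₄] = (0.38)² / (0.56) = 0.26
Qc = 0.26 > Kc = 0.037: net reverse reaction.

no; Q > K, reaction proceeds in reverse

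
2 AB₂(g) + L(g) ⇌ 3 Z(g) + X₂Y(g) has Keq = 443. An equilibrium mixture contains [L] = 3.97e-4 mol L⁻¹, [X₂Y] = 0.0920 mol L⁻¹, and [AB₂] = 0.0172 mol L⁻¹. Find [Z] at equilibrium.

At equilibrium, Keq = [Z]³·[X₂Y] / ([AB₂]²·[L]) = 443.
([Z])³·(0.0920) / ((0.0172)²·(3.97e-4)) = 443
[Z]³ = 5.66e-4 ⇒ [Z] = 0.0827 mol L⁻¹

[Z] = 0.0827 mol L⁻¹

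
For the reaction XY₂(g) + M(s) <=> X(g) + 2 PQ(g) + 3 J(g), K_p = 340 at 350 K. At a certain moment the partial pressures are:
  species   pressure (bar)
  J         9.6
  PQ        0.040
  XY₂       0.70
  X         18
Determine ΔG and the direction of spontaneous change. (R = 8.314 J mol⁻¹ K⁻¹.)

(M is a pure solid — omitted from Q_p.)
Q_p = P(X)·P(PQ)²·P(J)³ / P(XY₂) = (18)·(0.040)²·(9.6)³ / (0.70) = 36.4
ΔG = RT ln(Q_p/K_p) = (8.314 J mol⁻¹ K⁻¹)(350 K) × ln(36.4/340)
   = (2.910 kJ/mol)(-2.234) = -6.50 kJ/mol
ΔG < 0, so the forward reaction is spontaneous (proceeds forward).

ΔG = -6.50 kJ/mol; the forward reaction is spontaneous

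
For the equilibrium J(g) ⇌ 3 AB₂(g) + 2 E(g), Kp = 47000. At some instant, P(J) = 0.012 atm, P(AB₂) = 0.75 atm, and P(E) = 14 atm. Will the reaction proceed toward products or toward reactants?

in the forward direction

Qp = P(AB₂)³·P(E)² / P(J) = (0.75)³·(14)² / (0.012) = 6900
Qp = 6900 < Kp = 47000, so the forward reaction proceeds.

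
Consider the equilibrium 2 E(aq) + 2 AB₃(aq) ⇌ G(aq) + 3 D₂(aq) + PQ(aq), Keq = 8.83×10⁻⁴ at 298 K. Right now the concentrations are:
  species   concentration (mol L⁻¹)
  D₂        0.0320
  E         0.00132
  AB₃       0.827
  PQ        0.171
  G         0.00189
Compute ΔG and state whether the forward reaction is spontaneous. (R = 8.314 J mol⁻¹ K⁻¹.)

ΔG = 5.72 kJ/mol; the forward reaction is non-spontaneous

Q = [G]·[D₂]³·[PQ] / ([E]²·[AB₃]²) = (0.00189)·(0.0320)³·(0.171) / ((0.00132)²·(0.827)²) = 0.00889
ΔG = RT ln(Q/Keq) = (8.314 J mol⁻¹ K⁻¹)(298 K) × ln(0.00889/8.83×10⁻⁴)
   = (2.478 kJ/mol)(2.309) = 5.72 kJ/mol
ΔG > 0, so the forward reaction is non-spontaneous (proceeds in reverse).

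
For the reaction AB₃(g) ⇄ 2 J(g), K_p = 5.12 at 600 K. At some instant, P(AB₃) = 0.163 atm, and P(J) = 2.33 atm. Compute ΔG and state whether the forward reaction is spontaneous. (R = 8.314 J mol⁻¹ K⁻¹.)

ΔG = 9.34 kJ/mol; the forward reaction is non-spontaneous

Q_p = P(J)² / P(AB₃) = (2.33)² / (0.163) = 33.3
ΔG = RT ln(Q_p/K_p) = (8.314 J mol⁻¹ K⁻¹)(600 K) × ln(33.3/5.12)
   = (4.988 kJ/mol)(1.872) = 9.34 kJ/mol
ΔG > 0, so the forward reaction is non-spontaneous (proceeds in reverse).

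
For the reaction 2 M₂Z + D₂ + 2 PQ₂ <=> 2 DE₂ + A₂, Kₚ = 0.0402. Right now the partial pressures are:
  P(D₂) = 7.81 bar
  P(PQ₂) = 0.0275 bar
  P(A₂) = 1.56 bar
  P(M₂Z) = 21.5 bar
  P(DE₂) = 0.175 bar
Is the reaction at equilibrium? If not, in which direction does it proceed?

toward products

Qₚ = P(DE₂)²·P(A₂) / (P(M₂Z)²·P(D₂)·P(PQ₂)²) = (0.175)²·(1.56) / ((21.5)²·(7.81)·(0.0275)²) = 0.0175
Qₚ = 0.0175 < Kₚ = 0.0402, so the forward reaction proceeds.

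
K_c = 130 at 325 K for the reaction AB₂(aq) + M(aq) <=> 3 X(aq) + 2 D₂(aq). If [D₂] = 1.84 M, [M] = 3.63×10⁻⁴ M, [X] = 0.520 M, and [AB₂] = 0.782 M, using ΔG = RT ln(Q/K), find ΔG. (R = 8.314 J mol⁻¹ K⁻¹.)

ΔG = 6.91 kJ/mol

Q_c = [X]³·[D₂]² / ([AB₂]·[M]) = (0.520)³·(1.84)² / ((0.782)·(3.63×10⁻⁴)) = 1680
ΔG = RT ln(Q_c/K_c) = (8.314 J mol⁻¹ K⁻¹)(325 K) × ln(1680/130)
   = (2.702 kJ/mol)(2.559) = 6.91 kJ/mol
ΔG > 0, so the forward reaction is non-spontaneous (proceeds in reverse).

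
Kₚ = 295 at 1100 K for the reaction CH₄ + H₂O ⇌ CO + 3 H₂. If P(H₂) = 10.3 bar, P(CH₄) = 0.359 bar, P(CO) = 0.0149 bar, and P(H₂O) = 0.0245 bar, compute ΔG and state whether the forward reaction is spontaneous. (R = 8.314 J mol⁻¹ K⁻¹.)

ΔG = 16.8 kJ/mol; the forward reaction is non-spontaneous

Qₚ = P(CO)·P(H₂)³ / (P(CH₄)·P(H₂O)) = (0.0149)·(10.3)³ / ((0.359)·(0.0245)) = 1850
ΔG = RT ln(Qₚ/Kₚ) = (8.314 J mol⁻¹ K⁻¹)(1100 K) × ln(1850/295)
   = (9.145 kJ/mol)(1.836) = 16.8 kJ/mol
ΔG > 0, so the forward reaction is non-spontaneous (proceeds in reverse).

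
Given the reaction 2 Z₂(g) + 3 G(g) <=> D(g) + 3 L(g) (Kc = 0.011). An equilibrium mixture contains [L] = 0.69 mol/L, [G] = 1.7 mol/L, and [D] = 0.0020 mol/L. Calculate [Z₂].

At equilibrium, Kc = [D]·[L]³ / ([Z₂]²·[G]³) = 0.011.
(0.0020)·(0.69)³ / (([Z₂])²·(1.7)³) = 0.011
[Z₂]² = 0.0122 ⇒ [Z₂] = 0.11 mol/L

[Z₂] = 0.11 mol/L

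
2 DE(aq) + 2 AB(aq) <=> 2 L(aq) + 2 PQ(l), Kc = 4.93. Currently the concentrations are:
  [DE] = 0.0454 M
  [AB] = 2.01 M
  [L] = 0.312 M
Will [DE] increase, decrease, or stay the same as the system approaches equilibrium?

(PQ is a pure liquid — omitted from Qc.)
Qc = [L]² / ([DE]²·[AB]²) = (0.312)² / ((0.0454)²·(2.01)²) = 11.7
Qc = 11.7 > Kc = 4.93: net reverse reaction.
DE is a reactant, so it increases.

increase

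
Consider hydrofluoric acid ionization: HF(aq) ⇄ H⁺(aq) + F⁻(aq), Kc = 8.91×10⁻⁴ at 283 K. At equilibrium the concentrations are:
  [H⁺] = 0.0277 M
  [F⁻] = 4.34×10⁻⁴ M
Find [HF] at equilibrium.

[HF] = 0.0135 M

At equilibrium, Kc = [H⁺]·[F⁻] / [HF] = 8.91×10⁻⁴.
(0.0277)·(4.34×10⁻⁴) / ([HF]) = 8.91×10⁻⁴
[HF] = 0.0135 M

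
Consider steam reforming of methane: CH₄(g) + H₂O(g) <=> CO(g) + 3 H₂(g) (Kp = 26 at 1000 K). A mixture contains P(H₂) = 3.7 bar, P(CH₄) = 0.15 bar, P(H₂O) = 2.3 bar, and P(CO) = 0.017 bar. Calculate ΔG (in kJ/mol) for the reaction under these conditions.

ΔG = -19.5 kJ/mol

Qp = P(CO)·P(H₂)³ / (P(CH₄)·P(H₂O)) = (0.017)·(3.7)³ / ((0.15)·(2.3)) = 2.50
ΔG = RT ln(Qp/Kp) = (8.314 J mol⁻¹ K⁻¹)(1000 K) × ln(2.50/26)
   = (8.314 kJ/mol)(-2.342) = -19.5 kJ/mol
ΔG < 0, so the forward reaction is spontaneous (proceeds forward).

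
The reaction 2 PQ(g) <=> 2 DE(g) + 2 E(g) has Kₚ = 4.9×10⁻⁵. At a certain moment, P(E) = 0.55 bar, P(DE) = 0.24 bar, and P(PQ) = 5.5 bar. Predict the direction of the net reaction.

Qₚ = P(DE)²·P(E)² / P(PQ)² = (0.24)²·(0.55)² / (5.5)² = 5.8×10⁻⁴
Qₚ = 5.8×10⁻⁴ > Kₚ = 4.9×10⁻⁵, so the reverse reaction proceeds.

to the left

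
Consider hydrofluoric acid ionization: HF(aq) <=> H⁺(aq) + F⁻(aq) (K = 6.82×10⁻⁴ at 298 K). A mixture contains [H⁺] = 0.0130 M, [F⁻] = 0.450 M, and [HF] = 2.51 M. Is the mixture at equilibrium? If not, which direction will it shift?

Q = [H⁺]·[F⁻] / [HF] = (0.0130)·(0.450) / (2.51) = 0.00233
Q = 0.00233 > K = 6.82×10⁻⁴: net reverse reaction.

no; Q > K, reaction proceeds in reverse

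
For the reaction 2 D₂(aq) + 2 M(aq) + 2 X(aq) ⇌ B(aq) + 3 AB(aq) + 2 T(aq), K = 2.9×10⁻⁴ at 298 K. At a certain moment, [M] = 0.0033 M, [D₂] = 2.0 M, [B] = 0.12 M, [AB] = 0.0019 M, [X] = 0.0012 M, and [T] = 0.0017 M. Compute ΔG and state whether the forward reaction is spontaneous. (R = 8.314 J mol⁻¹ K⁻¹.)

Q = [B]·[AB]³·[T]² / ([D₂]²·[M]²·[X]²) = (0.12)·(0.0019)³·(0.0017)² / ((2.0)²·(0.0033)²·(0.0012)²) = 3.79×10⁻⁵
ΔG = RT ln(Q/K) = (8.314 J mol⁻¹ K⁻¹)(298 K) × ln(3.79×10⁻⁵/2.9×10⁻⁴)
   = (2.478 kJ/mol)(-2.035) = -5.04 kJ/mol
ΔG < 0, so the forward reaction is spontaneous (proceeds forward).

ΔG = -5.04 kJ/mol; the forward reaction is spontaneous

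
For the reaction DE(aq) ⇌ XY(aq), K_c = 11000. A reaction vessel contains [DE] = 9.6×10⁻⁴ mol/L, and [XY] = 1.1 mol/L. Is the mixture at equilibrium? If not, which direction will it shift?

no; Q < K, reaction proceeds forward

Q_c = [XY] / [DE] = (1.1) / (9.6×10⁻⁴) = 1100
Q_c = 1100 < K_c = 11000: net forward reaction.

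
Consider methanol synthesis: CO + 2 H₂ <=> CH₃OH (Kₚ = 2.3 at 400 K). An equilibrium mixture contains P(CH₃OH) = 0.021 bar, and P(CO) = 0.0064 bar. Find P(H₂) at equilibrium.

P(H₂) = 1.2 bar

At equilibrium, Kₚ = P(CH₃OH) / (P(CO)·P(H₂)²) = 2.3.
(0.021) / ((0.0064)·(P(H₂))²) = 2.3
P(H₂)² = 1.43 ⇒ P(H₂) = 1.2 bar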